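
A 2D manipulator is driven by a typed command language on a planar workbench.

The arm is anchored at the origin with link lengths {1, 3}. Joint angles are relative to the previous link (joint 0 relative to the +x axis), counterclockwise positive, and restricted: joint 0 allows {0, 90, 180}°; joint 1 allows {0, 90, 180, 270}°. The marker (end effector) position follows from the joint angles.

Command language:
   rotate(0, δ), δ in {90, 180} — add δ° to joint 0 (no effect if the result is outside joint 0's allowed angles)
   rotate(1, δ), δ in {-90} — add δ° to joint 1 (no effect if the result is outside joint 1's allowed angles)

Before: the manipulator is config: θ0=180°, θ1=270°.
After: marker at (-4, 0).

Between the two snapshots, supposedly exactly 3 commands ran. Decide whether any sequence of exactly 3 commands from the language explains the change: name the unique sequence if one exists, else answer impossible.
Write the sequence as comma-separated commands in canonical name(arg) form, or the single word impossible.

rotate(1, -90), rotate(1, -90), rotate(1, -90)

begin: config: θ0=180°, θ1=270°
[1] after rotate(1, -90): config: θ0=180°, θ1=180°
[2] after rotate(1, -90): config: θ0=180°, θ1=90°
[3] after rotate(1, -90): config: θ0=180°, θ1=0°
no rival 3-sequence matches.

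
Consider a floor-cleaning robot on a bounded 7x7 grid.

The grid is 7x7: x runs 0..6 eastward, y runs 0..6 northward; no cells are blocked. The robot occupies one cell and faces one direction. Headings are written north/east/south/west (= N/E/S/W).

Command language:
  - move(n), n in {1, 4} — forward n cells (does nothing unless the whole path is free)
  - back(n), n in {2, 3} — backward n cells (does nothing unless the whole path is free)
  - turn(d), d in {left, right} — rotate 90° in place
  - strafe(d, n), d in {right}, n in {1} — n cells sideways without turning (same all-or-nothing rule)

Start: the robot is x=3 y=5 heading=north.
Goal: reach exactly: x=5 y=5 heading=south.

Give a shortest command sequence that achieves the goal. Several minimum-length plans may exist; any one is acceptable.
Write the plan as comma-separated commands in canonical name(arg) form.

from: x=3 y=5 heading=north
[1] after turn(left): x=3 y=5 heading=west
[2] after back(2): x=5 y=5 heading=west
[3] after turn(left): x=5 y=5 heading=south
shorter routes all fall short; 3 is best.

turn(left), back(2), turn(left)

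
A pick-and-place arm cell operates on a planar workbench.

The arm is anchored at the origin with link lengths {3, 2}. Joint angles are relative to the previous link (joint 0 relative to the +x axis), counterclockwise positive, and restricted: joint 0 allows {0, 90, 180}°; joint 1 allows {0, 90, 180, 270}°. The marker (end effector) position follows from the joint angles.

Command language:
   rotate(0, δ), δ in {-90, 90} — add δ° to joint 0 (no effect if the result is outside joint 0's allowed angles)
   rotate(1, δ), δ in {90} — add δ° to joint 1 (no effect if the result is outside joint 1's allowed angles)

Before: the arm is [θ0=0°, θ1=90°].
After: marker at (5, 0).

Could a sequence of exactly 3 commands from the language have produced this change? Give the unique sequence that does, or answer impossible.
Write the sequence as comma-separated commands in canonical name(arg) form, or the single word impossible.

rotate(1, 90), rotate(1, 90), rotate(1, 90)

initial: [θ0=0°, θ1=90°]
1. rotate(1, 90) → [θ0=0°, θ1=180°]
2. rotate(1, 90) → [θ0=0°, θ1=270°]
3. rotate(1, 90) → [θ0=0°, θ1=0°]
all 27 alternatives checked — unique.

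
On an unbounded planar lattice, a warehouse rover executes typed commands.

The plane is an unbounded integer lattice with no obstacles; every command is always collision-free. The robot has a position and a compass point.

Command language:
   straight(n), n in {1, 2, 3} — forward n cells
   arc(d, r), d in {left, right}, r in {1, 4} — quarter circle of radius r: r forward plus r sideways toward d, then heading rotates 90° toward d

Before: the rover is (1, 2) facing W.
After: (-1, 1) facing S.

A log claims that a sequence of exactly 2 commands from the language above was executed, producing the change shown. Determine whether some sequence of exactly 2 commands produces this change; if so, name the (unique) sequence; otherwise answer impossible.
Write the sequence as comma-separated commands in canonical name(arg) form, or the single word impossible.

key: position moved to (-1,1) AND the heading swung to S — translation plus rotation needed
initial: (1, 2) facing W
t=1 straight(1) ⇒ (0, 2) facing W
t=2 arc(left, 1) ⇒ (-1, 1) facing S
no other 2-command option fits: unique.

straight(1), arc(left, 1)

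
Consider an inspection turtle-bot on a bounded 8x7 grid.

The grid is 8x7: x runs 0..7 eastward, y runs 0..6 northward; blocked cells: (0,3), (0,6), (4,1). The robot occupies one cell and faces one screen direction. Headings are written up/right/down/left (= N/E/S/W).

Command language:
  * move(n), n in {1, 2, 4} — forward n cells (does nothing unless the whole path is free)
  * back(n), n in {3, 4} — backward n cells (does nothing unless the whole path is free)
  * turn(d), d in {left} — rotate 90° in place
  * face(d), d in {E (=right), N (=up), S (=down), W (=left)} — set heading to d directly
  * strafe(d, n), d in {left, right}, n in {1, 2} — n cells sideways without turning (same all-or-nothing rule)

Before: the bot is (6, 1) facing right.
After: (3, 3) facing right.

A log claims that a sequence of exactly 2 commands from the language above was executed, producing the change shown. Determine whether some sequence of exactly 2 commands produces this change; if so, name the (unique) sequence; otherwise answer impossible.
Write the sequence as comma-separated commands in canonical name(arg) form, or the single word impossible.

strafe(left, 2), back(3)

key: still facing E at the end — nothing in the sequence rotates
t0: (6, 1) facing right
1. strafe(left, 2) → (6, 3) facing right
2. back(3) → (3, 3) facing right
no rival 2-sequence matches.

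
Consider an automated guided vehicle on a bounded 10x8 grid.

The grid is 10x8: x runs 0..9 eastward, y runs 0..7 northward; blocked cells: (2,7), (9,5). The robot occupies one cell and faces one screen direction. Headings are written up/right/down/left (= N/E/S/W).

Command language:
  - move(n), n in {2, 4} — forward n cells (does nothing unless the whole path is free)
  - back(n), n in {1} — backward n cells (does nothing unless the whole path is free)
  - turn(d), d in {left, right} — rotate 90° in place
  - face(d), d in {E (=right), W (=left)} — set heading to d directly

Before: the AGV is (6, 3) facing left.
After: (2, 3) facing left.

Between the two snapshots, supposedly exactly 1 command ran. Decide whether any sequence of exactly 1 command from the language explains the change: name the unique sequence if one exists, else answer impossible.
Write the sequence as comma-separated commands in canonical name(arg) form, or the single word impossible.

key: heading stays W — the single command does not turn
from: (6, 3) facing left
step 1 (move(4)): (2, 3) facing left
uniquely the one of 7 1-step routes that fits.

move(4)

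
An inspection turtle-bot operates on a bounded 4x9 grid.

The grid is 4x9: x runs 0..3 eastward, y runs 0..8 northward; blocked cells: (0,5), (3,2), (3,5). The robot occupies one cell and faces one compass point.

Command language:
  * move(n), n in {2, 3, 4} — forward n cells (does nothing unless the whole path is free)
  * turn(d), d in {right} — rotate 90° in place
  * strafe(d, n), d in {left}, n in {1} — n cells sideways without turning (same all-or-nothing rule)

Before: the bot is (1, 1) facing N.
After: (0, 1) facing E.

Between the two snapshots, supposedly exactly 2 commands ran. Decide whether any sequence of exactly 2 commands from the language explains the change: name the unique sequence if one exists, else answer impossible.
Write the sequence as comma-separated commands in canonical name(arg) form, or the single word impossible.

strafe(left, 1), turn(right)

key: running turn(right) before strafe(left, 1) would end elsewhere — order is forced
initial: (1, 1) facing N
1. strafe(left, 1) → (0, 1) facing N
2. turn(right) → (0, 1) facing E
uniquely the one of 25 2-step routes that fits.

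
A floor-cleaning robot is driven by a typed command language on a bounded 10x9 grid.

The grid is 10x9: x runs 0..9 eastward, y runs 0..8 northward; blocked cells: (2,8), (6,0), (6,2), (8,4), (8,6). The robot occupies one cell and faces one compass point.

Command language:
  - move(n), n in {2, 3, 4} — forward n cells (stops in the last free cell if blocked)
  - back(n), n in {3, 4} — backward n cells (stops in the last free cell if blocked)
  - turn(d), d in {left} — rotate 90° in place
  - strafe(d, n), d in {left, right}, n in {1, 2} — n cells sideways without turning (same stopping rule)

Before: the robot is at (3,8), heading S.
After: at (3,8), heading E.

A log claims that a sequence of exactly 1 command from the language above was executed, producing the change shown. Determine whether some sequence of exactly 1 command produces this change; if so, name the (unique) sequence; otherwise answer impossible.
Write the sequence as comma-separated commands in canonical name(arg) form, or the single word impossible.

key: (3,8) unchanged — the single command moves nothing
from: at (3,8), heading S
1. turn(left) → at (3,8), heading E
uniquely the one of 10 1-step routes that fits.

turn(left)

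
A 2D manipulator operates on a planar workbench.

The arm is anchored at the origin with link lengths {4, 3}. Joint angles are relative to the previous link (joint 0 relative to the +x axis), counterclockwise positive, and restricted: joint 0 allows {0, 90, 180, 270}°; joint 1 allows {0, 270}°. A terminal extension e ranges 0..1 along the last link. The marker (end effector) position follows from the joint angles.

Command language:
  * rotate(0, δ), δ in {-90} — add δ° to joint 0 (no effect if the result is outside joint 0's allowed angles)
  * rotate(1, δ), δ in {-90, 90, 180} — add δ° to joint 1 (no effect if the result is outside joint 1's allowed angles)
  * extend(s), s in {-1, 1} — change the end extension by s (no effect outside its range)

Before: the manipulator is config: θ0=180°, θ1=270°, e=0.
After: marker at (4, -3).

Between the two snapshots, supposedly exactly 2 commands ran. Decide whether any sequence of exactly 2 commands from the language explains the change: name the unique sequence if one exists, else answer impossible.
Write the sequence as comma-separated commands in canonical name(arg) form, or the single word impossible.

rotate(0, -90), rotate(0, -90)

start: config: θ0=180°, θ1=270°, e=0
t=1 rotate(0, -90) ⇒ config: θ0=90°, θ1=270°, e=0
t=2 rotate(0, -90) ⇒ config: θ0=0°, θ1=270°, e=0
all 36 alternatives checked — unique.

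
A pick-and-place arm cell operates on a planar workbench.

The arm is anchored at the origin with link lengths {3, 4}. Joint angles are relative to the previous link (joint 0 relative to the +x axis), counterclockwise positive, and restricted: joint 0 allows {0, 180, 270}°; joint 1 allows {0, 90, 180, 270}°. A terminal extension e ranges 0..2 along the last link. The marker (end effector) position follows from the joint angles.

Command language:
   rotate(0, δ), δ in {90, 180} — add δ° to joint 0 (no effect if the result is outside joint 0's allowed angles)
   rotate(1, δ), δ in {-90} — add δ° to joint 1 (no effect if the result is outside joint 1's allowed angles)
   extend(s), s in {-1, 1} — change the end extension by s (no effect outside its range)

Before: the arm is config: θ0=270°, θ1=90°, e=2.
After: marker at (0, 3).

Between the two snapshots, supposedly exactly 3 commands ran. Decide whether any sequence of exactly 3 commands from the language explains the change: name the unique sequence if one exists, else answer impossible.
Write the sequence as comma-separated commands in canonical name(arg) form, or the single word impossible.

t0: config: θ0=270°, θ1=90°, e=2
1. rotate(1, -90) → config: θ0=270°, θ1=0°, e=2
2. rotate(1, -90) → config: θ0=270°, θ1=270°, e=2
3. rotate(1, -90) → config: θ0=270°, θ1=180°, e=2
no rival 3-sequence matches.

rotate(1, -90), rotate(1, -90), rotate(1, -90)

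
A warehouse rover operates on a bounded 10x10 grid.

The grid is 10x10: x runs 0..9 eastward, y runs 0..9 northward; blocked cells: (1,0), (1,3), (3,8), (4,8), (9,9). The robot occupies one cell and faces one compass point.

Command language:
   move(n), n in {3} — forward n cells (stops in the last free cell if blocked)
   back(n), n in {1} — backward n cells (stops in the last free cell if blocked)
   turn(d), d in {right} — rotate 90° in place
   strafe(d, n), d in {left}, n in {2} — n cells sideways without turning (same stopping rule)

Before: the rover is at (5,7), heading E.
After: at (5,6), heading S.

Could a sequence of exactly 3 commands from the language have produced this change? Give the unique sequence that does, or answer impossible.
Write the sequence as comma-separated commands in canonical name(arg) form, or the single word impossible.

strafe(left, 2), turn(right), move(3)

key: order matters: swapping strafe(left, 2) and move(3) lands elsewhere
start: at (5,7), heading E
1. strafe(left, 2) → at (5,9), heading E
2. turn(right) → at (5,9), heading S
3. move(3) → at (5,6), heading S
no rival 3-sequence matches.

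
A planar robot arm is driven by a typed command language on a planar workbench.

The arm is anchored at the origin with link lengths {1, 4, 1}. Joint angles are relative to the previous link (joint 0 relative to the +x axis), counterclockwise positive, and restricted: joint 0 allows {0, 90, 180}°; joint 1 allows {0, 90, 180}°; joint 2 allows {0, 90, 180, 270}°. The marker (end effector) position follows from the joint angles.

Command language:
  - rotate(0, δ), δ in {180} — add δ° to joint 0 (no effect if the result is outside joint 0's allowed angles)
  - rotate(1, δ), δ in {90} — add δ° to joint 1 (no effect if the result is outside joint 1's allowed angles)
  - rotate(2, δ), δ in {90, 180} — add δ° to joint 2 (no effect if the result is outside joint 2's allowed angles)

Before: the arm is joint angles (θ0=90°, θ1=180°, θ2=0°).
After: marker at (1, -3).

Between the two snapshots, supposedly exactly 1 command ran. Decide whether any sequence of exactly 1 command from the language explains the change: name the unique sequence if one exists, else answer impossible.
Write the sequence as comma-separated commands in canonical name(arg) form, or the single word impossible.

begin: joint angles (θ0=90°, θ1=180°, θ2=0°)
1. rotate(2, 90) → joint angles (θ0=90°, θ1=180°, θ2=90°)
no other 1-command option fits: unique.

rotate(2, 90)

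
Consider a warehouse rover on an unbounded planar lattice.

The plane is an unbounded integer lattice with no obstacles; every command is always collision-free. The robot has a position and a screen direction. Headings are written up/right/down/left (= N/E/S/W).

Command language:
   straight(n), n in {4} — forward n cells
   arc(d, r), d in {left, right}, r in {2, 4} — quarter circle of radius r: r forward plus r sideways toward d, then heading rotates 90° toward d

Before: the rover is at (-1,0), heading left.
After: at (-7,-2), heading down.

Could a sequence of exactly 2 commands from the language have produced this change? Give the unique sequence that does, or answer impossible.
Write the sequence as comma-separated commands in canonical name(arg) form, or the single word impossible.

straight(4), arc(left, 2)

key: running arc(left, 2) before straight(4) would end elsewhere — order is forced
t0: at (-1,0), heading left
[1] after straight(4): at (-5,0), heading left
[2] after arc(left, 2): at (-7,-2), heading down
uniquely the one of 25 2-step routes that fits.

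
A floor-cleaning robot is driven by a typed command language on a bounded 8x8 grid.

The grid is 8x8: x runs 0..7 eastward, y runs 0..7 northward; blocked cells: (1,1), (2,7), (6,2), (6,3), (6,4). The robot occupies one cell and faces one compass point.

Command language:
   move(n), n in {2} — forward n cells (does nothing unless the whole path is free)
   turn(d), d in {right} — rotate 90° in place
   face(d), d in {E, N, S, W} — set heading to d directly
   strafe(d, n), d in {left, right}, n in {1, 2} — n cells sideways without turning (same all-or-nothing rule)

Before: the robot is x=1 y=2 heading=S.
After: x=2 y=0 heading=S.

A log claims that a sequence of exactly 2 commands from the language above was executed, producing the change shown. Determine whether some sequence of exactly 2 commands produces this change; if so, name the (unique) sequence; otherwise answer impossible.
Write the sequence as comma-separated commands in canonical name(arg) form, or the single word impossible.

key: order matters: swapping strafe(left, 1) and move(2) lands elsewhere
from: x=1 y=2 heading=S
[1] after strafe(left, 1): x=2 y=2 heading=S
[2] after move(2): x=2 y=0 heading=S
uniquely the one of 100 2-step routes that fits.

strafe(left, 1), move(2)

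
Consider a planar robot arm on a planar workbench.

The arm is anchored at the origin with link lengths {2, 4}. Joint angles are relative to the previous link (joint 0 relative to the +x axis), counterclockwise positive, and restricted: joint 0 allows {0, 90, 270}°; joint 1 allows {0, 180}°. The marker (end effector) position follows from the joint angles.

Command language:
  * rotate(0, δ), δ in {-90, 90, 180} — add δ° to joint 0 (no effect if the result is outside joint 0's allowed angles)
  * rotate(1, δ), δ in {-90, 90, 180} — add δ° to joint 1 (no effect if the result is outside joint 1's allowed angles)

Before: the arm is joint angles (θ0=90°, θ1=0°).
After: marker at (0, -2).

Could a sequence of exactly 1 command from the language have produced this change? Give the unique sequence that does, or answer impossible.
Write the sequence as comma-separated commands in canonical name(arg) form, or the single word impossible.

initial: joint angles (θ0=90°, θ1=0°)
t=1 rotate(1, 180) ⇒ joint angles (θ0=90°, θ1=180°)
all 6 alternatives checked — unique.

rotate(1, 180)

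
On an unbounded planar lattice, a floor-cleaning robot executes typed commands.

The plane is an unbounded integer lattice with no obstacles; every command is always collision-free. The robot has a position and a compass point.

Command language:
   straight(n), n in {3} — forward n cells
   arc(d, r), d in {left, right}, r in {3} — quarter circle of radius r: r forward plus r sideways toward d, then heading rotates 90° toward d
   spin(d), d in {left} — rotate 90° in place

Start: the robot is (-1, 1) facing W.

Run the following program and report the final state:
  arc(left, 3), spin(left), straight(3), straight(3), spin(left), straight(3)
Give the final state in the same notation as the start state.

(2, 1) facing N

t0: (-1, 1) facing W
[1] after arc(left, 3): (-4, -2) facing S
[2] after spin(left): (-4, -2) facing E
[3] after straight(3): (-1, -2) facing E
[4] after straight(3): (2, -2) facing E
[5] after spin(left): (2, -2) facing N
[6] after straight(3): (2, 1) facing N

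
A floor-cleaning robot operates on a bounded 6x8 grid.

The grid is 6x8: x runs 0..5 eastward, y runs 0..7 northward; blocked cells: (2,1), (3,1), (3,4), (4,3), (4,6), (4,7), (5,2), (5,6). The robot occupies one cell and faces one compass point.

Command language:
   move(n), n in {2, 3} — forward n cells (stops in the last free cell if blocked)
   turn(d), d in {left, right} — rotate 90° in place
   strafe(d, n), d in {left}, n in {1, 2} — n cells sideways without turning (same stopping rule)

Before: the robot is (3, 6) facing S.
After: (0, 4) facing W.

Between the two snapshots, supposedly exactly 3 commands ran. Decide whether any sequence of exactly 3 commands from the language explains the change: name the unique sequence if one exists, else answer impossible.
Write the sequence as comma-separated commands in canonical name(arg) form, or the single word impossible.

turn(right), move(3), strafe(left, 2)

key: position moved to (0,4) AND the heading swung to W — translation plus rotation needed
start: (3, 6) facing S
step 1 (turn(right)): (3, 6) facing W
step 2 (move(3)): (0, 6) facing W
step 3 (strafe(left, 2)): (0, 4) facing W
uniquely the one of 216 3-step routes that fits.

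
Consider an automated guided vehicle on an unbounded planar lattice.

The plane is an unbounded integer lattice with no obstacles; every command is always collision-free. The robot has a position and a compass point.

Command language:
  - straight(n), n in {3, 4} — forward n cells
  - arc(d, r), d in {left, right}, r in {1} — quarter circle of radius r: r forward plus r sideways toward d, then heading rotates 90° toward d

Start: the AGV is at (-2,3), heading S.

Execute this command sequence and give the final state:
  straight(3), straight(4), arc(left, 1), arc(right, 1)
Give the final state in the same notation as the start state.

at (0,-6), heading S

initial: at (-2,3), heading S
step 1 (straight(3)): at (-2,0), heading S
step 2 (straight(4)): at (-2,-4), heading S
step 3 (arc(left, 1)): at (-1,-5), heading E
step 4 (arc(right, 1)): at (0,-6), heading S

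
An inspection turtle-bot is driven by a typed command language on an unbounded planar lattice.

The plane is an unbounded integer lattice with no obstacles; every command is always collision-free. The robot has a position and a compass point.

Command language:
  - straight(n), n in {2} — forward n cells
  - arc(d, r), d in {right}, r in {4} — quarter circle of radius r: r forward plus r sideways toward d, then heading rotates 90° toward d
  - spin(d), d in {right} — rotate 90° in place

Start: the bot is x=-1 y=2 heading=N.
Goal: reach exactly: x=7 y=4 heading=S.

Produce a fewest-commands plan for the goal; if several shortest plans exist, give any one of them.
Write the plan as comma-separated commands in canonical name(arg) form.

straight(2), arc(right, 4), arc(right, 4)

start: x=-1 y=2 heading=N
t=1 straight(2) ⇒ x=-1 y=4 heading=N
t=2 arc(right, 4) ⇒ x=3 y=8 heading=E
t=3 arc(right, 4) ⇒ x=7 y=4 heading=S
minimal: 3 command(s), checked below 3.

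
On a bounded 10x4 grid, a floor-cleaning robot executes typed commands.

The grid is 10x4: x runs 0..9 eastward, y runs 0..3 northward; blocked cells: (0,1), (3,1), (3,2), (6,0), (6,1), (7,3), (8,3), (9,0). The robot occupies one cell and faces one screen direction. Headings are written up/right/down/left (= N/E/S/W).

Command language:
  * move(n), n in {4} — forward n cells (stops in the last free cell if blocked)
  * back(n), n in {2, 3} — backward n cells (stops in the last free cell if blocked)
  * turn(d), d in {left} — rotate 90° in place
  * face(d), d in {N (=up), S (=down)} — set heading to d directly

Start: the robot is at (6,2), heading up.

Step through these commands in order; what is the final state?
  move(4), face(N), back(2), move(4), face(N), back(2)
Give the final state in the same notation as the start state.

t0: at (6,2), heading up
[1] after move(4): at (6,3), heading up
[2] after face(N): at (6,3), heading up
[3] after back(2): at (6,2), heading up
[4] after move(4): at (6,3), heading up
[5] after face(N): at (6,3), heading up
[6] after back(2): at (6,2), heading up

at (6,2), heading up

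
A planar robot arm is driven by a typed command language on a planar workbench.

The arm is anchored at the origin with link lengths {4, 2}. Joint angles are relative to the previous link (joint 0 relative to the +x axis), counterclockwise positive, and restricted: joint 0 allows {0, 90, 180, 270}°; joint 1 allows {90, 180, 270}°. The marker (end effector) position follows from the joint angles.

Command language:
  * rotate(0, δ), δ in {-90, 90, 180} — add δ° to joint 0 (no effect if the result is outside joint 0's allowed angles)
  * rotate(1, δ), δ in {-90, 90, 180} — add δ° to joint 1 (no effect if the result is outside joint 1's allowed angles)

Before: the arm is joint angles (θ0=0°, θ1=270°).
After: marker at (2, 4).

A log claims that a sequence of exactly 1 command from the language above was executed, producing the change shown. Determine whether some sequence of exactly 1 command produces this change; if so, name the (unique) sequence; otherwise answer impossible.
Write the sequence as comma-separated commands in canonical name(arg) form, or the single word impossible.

rotate(0, 90)

begin: joint angles (θ0=0°, θ1=270°)
step 1 (rotate(0, 90)): joint angles (θ0=90°, θ1=270°)
all 6 alternatives checked — unique.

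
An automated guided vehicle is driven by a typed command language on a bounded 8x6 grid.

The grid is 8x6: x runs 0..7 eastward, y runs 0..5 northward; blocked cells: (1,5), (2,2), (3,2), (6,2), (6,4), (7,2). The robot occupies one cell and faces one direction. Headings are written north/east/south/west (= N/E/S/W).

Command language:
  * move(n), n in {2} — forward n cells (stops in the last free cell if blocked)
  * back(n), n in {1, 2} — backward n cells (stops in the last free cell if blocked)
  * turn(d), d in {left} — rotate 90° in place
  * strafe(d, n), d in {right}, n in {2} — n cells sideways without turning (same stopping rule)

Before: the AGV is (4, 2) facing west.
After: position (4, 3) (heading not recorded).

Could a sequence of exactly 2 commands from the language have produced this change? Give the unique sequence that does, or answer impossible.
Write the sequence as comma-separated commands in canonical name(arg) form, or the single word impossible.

turn(left), back(1)

key: running back(1) before turn(left) would end elsewhere — order is forced
t0: (4, 2) facing west
1. turn(left) → (4, 2) facing south
2. back(1) → (4, 3) facing south
uniquely the one of 25 2-step routes that fits.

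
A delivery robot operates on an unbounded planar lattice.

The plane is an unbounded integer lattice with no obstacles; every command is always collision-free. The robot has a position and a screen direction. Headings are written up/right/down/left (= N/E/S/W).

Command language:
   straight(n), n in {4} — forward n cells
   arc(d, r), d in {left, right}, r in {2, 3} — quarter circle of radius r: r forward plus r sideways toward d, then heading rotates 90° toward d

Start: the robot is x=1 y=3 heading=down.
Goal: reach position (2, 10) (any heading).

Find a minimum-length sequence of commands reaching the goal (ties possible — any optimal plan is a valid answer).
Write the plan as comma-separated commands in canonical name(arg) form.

from: x=1 y=3 heading=down
step 1 (arc(right, 2)): x=-1 y=1 heading=left
step 2 (arc(right, 3)): x=-4 y=4 heading=up
step 3 (arc(right, 3)): x=-1 y=7 heading=right
step 4 (arc(left, 3)): x=2 y=10 heading=up
nothing shorter than 4 reaches the goal.

arc(right, 2), arc(right, 3), arc(right, 3), arc(left, 3)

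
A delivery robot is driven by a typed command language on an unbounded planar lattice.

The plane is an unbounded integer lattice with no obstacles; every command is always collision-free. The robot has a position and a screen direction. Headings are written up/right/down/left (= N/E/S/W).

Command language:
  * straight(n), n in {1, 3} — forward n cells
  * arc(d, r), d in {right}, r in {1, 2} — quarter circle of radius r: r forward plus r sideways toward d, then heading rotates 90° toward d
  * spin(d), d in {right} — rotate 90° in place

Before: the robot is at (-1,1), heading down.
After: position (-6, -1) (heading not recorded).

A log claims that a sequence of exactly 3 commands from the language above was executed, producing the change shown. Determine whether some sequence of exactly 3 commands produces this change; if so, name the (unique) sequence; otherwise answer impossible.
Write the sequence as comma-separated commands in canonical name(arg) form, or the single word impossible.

arc(right, 2), straight(3), spin(right)

key: running spin(right) before arc(right, 2) would end elsewhere — order is forced
t0: at (-1,1), heading down
step 1 (arc(right, 2)): at (-3,-1), heading left
step 2 (straight(3)): at (-6,-1), heading left
step 3 (spin(right)): at (-6,-1), heading up
no other 3-command option fits: unique.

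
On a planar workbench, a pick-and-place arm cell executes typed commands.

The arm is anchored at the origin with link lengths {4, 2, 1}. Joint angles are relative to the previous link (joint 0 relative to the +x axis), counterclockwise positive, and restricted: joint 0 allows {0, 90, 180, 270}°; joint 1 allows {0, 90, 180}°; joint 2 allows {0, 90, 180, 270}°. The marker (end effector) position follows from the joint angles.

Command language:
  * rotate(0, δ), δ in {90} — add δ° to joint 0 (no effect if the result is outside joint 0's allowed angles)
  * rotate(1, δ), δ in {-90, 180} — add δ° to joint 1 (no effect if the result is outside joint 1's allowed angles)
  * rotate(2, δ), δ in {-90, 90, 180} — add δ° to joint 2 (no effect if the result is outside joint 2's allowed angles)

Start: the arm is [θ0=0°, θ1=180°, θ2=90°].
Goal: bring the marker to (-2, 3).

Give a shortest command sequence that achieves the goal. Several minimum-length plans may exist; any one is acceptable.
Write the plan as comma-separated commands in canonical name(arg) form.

begin: [θ0=0°, θ1=180°, θ2=90°]
t=1 rotate(1, -90) ⇒ [θ0=0°, θ1=90°, θ2=90°]
t=2 rotate(0, 90) ⇒ [θ0=90°, θ1=90°, θ2=90°]
nothing shorter than 2 reaches the goal.

rotate(1, -90), rotate(0, 90)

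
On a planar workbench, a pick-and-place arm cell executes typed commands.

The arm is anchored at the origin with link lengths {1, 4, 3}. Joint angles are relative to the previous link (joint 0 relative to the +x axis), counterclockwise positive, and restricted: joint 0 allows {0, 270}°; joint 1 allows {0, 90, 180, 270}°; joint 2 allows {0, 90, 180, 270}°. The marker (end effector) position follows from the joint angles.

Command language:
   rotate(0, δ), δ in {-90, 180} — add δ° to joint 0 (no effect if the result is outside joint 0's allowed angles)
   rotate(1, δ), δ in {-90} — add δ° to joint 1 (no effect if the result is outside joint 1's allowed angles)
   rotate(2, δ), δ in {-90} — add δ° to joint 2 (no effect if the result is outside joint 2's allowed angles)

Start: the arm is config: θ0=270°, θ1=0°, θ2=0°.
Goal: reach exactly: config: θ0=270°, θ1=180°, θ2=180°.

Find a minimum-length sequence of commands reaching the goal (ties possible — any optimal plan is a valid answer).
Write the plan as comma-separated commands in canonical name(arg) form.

initial: config: θ0=270°, θ1=0°, θ2=0°
1. rotate(1, -90) → config: θ0=270°, θ1=270°, θ2=0°
2. rotate(1, -90) → config: θ0=270°, θ1=180°, θ2=0°
3. rotate(2, -90) → config: θ0=270°, θ1=180°, θ2=270°
4. rotate(2, -90) → config: θ0=270°, θ1=180°, θ2=180°
nothing shorter than 4 reaches the goal.

rotate(1, -90), rotate(1, -90), rotate(2, -90), rotate(2, -90)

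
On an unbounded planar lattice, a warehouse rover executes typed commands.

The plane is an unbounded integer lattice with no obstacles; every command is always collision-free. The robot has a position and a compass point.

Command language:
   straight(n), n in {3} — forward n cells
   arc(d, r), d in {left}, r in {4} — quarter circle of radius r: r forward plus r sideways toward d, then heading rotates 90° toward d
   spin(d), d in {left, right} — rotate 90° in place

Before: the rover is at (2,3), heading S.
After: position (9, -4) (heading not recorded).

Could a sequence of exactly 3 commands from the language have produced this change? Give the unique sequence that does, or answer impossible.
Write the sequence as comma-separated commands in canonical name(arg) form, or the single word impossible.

start: at (2,3), heading S
[1] after straight(3): at (2,0), heading S
[2] after arc(left, 4): at (6,-4), heading E
[3] after straight(3): at (9,-4), heading E
uniquely the one of 64 3-step routes that fits.

straight(3), arc(left, 4), straight(3)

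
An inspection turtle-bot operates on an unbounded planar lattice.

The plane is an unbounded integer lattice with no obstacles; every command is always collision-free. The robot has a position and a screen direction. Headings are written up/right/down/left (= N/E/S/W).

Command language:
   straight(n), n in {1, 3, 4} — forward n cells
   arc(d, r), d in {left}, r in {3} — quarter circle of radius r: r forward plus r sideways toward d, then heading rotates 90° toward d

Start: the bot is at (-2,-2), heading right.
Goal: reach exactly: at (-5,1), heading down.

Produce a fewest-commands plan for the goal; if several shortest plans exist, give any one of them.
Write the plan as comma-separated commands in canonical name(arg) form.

arc(left, 3), arc(left, 3), arc(left, 3)

initial: at (-2,-2), heading right
t=1 arc(left, 3) ⇒ at (1,1), heading up
t=2 arc(left, 3) ⇒ at (-2,4), heading left
t=3 arc(left, 3) ⇒ at (-5,1), heading down
minimal: 3 command(s), checked below 3.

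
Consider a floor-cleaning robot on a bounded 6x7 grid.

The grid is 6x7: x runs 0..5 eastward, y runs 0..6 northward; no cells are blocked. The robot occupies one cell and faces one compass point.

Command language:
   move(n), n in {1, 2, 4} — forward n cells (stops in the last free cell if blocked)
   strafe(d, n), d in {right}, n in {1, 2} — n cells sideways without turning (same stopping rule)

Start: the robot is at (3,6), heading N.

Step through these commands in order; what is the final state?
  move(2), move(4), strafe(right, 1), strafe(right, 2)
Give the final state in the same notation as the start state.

at (5,6), heading N

from: at (3,6), heading N
t=1 move(2) ⇒ at (3,6), heading N
t=2 move(4) ⇒ at (3,6), heading N
t=3 strafe(right, 1) ⇒ at (4,6), heading N
t=4 strafe(right, 2) ⇒ at (5,6), heading N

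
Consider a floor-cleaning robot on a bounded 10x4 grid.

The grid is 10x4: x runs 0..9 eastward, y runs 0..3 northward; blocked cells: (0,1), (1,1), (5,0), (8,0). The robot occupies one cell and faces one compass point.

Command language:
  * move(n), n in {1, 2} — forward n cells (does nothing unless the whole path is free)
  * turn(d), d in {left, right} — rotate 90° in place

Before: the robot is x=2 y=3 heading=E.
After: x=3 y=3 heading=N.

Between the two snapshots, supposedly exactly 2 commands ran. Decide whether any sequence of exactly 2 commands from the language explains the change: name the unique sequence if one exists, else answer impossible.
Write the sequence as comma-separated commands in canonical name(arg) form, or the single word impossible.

move(1), turn(left)

key: cell and facing (now N) both changed — the 2 commands mix motion and turning
start: x=2 y=3 heading=E
t=1 move(1) ⇒ x=3 y=3 heading=E
t=2 turn(left) ⇒ x=3 y=3 heading=N
no other 2-command option fits: unique.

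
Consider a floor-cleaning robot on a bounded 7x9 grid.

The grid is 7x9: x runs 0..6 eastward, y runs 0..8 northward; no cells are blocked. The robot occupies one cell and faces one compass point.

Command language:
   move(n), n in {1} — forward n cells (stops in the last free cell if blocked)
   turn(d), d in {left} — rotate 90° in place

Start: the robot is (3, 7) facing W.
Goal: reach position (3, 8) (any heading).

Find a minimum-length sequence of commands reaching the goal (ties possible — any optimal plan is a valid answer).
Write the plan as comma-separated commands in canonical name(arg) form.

t0: (3, 7) facing W
t=1 turn(left) ⇒ (3, 7) facing S
t=2 turn(left) ⇒ (3, 7) facing E
t=3 turn(left) ⇒ (3, 7) facing N
t=4 move(1) ⇒ (3, 8) facing N
no 3-step plan works, so 4 is optimal.

turn(left), turn(left), turn(left), move(1)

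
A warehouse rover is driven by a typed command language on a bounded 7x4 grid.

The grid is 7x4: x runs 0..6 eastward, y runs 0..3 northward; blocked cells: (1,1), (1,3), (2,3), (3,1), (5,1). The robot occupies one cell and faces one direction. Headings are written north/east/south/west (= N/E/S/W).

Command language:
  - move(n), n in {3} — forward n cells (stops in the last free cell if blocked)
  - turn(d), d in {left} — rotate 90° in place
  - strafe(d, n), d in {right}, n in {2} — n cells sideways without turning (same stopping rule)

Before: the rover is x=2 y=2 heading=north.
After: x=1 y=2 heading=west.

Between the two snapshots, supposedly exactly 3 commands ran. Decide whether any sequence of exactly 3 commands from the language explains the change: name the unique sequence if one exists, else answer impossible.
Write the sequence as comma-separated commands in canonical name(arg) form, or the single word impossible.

strafe(right, 2), turn(left), move(3)

key: position moved to (1,2) AND the heading swung to W — translation plus rotation needed
begin: x=2 y=2 heading=north
1. strafe(right, 2) → x=4 y=2 heading=north
2. turn(left) → x=4 y=2 heading=west
3. move(3) → x=1 y=2 heading=west
no rival 3-sequence matches.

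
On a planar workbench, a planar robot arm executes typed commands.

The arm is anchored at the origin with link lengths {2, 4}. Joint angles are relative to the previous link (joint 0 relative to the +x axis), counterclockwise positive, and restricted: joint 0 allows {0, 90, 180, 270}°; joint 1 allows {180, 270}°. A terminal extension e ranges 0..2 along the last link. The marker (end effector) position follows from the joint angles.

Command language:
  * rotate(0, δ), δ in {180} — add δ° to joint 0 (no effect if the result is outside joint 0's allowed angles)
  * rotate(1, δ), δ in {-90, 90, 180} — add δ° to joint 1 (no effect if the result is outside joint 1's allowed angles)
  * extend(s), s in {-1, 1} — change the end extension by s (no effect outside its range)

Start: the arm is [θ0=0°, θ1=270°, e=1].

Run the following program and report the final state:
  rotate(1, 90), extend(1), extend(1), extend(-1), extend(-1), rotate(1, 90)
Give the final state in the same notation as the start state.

start: [θ0=0°, θ1=270°, e=1]
1. rotate(1, 90) → [θ0=0°, θ1=270°, e=1]
2. extend(1) → [θ0=0°, θ1=270°, e=2]
3. extend(1) → [θ0=0°, θ1=270°, e=2]
4. extend(-1) → [θ0=0°, θ1=270°, e=1]
5. extend(-1) → [θ0=0°, θ1=270°, e=0]
6. rotate(1, 90) → [θ0=0°, θ1=270°, e=0]

[θ0=0°, θ1=270°, e=0]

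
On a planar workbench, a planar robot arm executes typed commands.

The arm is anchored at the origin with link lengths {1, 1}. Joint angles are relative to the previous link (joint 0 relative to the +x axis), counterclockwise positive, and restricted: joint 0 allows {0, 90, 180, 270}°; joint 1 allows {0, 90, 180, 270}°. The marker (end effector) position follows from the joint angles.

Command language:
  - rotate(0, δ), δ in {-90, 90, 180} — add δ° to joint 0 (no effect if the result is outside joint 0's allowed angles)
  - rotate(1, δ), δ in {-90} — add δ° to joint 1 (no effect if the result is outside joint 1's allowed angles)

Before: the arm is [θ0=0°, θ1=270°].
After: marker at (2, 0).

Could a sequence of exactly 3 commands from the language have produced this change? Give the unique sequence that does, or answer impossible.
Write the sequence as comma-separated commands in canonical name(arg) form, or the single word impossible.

begin: [θ0=0°, θ1=270°]
t=1 rotate(1, -90) ⇒ [θ0=0°, θ1=180°]
t=2 rotate(1, -90) ⇒ [θ0=0°, θ1=90°]
t=3 rotate(1, -90) ⇒ [θ0=0°, θ1=0°]
no other 3-command option fits: unique.

rotate(1, -90), rotate(1, -90), rotate(1, -90)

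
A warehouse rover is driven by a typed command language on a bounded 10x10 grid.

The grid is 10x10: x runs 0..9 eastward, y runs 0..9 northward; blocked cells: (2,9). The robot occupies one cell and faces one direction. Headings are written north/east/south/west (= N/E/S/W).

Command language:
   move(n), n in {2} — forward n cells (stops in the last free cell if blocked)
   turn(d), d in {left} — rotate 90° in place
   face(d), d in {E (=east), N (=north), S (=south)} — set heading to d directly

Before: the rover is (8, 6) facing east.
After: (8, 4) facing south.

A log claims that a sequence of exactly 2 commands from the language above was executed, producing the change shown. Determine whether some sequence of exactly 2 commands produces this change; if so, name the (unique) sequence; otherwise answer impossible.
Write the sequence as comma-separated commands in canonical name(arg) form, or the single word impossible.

face(S), move(2)

key: order matters: swapping face(S) and move(2) lands elsewhere
t0: (8, 6) facing east
[1] after face(S): (8, 6) facing south
[2] after move(2): (8, 4) facing south
uniquely the one of 25 2-step routes that fits.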